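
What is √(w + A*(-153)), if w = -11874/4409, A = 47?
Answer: I*√139840222137/4409 ≈ 84.816*I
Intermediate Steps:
w = -11874/4409 (w = -11874*1/4409 = -11874/4409 ≈ -2.6931)
√(w + A*(-153)) = √(-11874/4409 + 47*(-153)) = √(-11874/4409 - 7191) = √(-31716993/4409) = I*√139840222137/4409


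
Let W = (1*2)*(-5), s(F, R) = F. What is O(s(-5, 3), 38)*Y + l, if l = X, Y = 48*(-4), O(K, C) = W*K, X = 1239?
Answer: -8361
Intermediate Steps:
W = -10 (W = 2*(-5) = -10)
O(K, C) = -10*K
Y = -192
l = 1239
O(s(-5, 3), 38)*Y + l = -10*(-5)*(-192) + 1239 = 50*(-192) + 1239 = -9600 + 1239 = -8361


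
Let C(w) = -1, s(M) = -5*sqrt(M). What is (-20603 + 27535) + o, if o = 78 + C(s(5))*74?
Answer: 6936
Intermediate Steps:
o = 4 (o = 78 - 1*74 = 78 - 74 = 4)
(-20603 + 27535) + o = (-20603 + 27535) + 4 = 6932 + 4 = 6936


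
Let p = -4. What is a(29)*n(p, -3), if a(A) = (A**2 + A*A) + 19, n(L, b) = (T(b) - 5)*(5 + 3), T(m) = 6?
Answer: 13608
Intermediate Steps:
n(L, b) = 8 (n(L, b) = (6 - 5)*(5 + 3) = 1*8 = 8)
a(A) = 19 + 2*A**2 (a(A) = (A**2 + A**2) + 19 = 2*A**2 + 19 = 19 + 2*A**2)
a(29)*n(p, -3) = (19 + 2*29**2)*8 = (19 + 2*841)*8 = (19 + 1682)*8 = 1701*8 = 13608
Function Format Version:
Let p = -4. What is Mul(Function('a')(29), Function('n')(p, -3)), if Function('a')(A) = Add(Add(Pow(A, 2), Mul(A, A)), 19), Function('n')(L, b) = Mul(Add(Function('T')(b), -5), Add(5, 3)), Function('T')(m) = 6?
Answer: 13608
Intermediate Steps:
Function('n')(L, b) = 8 (Function('n')(L, b) = Mul(Add(6, -5), Add(5, 3)) = Mul(1, 8) = 8)
Function('a')(A) = Add(19, Mul(2, Pow(A, 2))) (Function('a')(A) = Add(Add(Pow(A, 2), Pow(A, 2)), 19) = Add(Mul(2, Pow(A, 2)), 19) = Add(19, Mul(2, Pow(A, 2))))
Mul(Function('a')(29), Function('n')(p, -3)) = Mul(Add(19, Mul(2, Pow(29, 2))), 8) = Mul(Add(19, Mul(2, 841)), 8) = Mul(Add(19, 1682), 8) = Mul(1701, 8) = 13608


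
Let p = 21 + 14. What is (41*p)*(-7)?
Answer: -10045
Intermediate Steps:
p = 35
(41*p)*(-7) = (41*35)*(-7) = 1435*(-7) = -10045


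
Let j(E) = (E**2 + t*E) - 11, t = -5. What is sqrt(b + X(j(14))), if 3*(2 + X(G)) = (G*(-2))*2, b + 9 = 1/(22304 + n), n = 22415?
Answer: 16*I*sqrt(11553466683)/134157 ≈ 12.819*I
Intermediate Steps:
b = -402470/44719 (b = -9 + 1/(22304 + 22415) = -9 + 1/44719 = -402470/44719 ≈ -9.0000)
j(E) = -11 + E**2 - 5*E (j(E) = (E**2 - 5*E) - 11 = -11 + E**2 - 5*E)
X(G) = -2 - 4*G/3 (X(G) = -2 + ((G*(-2))*2)/3 = -2 + (-2*G*2)/3 = -2 + (-4*G)/3 = -2 - 4*G/3)
sqrt(b + X(j(14))) = sqrt(-402470/44719 + (-2 - 4*(-11 + 14**2 - 5*14)/3)) = sqrt(-402470/44719 + (-2 - 4*(-11 + 196 - 70)/3)) = sqrt(-402470/44719 + (-2 - 4/3*115)) = sqrt(-402470/44719 + (-2 - 460/3)) = sqrt(-402470/44719 - 466/3) = sqrt(-22046464/134157) = 16*I*sqrt(11553466683)/134157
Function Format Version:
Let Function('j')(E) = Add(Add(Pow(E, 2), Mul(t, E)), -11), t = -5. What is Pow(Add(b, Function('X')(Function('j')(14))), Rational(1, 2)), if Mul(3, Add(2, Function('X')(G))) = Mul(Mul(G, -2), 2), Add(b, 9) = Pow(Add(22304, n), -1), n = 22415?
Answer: Mul(Rational(16, 134157), I, Pow(11553466683, Rational(1, 2))) ≈ Mul(12.819, I)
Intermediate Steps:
b = Rational(-402470, 44719) (b = Add(-9, Pow(Add(22304, 22415), -1)) = Add(-9, Pow(44719, -1)) = Add(-9, Rational(1, 44719)) = Rational(-402470, 44719) ≈ -9.0000)
Function('j')(E) = Add(-11, Pow(E, 2), Mul(-5, E)) (Function('j')(E) = Add(Add(Pow(E, 2), Mul(-5, E)), -11) = Add(-11, Pow(E, 2), Mul(-5, E)))
Function('X')(G) = Add(-2, Mul(Rational(-4, 3), G)) (Function('X')(G) = Add(-2, Mul(Rational(1, 3), Mul(Mul(G, -2), 2))) = Add(-2, Mul(Rational(1, 3), Mul(Mul(-2, G), 2))) = Add(-2, Mul(Rational(1, 3), Mul(-4, G))) = Add(-2, Mul(Rational(-4, 3), G)))
Pow(Add(b, Function('X')(Function('j')(14))), Rational(1, 2)) = Pow(Add(Rational(-402470, 44719), Add(-2, Mul(Rational(-4, 3), Add(-11, Pow(14, 2), Mul(-5, 14))))), Rational(1, 2)) = Pow(Add(Rational(-402470, 44719), Add(-2, Mul(Rational(-4, 3), Add(-11, 196, -70)))), Rational(1, 2)) = Pow(Add(Rational(-402470, 44719), Add(-2, Mul(Rational(-4, 3), 115))), Rational(1, 2)) = Pow(Add(Rational(-402470, 44719), Add(-2, Rational(-460, 3))), Rational(1, 2)) = Pow(Add(Rational(-402470, 44719), Rational(-466, 3)), Rational(1, 2)) = Pow(Rational(-22046464, 134157), Rational(1, 2)) = Mul(Rational(16, 134157), I, Pow(11553466683, Rational(1, 2)))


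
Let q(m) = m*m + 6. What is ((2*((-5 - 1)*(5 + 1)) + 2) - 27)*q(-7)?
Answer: -5335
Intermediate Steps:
q(m) = 6 + m**2 (q(m) = m**2 + 6 = 6 + m**2)
((2*((-5 - 1)*(5 + 1)) + 2) - 27)*q(-7) = ((2*((-5 - 1)*(5 + 1)) + 2) - 27)*(6 + (-7)**2) = ((2*(-6*6) + 2) - 27)*(6 + 49) = ((2*(-36) + 2) - 27)*55 = ((-72 + 2) - 27)*55 = (-70 - 27)*55 = -97*55 = -5335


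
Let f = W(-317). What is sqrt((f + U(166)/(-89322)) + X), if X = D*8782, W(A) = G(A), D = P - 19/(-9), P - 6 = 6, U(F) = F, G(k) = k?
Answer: sqrt(246546683517646)/44661 ≈ 351.58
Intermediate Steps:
P = 12 (P = 6 + 6 = 12)
D = 127/9 (D = 12 - 19/(-9) = 12 - 19*(-1)/9 = 12 - 1*(-19/9) = 12 + 19/9 = 127/9 ≈ 14.111)
W(A) = A
f = -317
X = 1115314/9 (X = (127/9)*8782 = 1115314/9 ≈ 1.2392e+5)
sqrt((f + U(166)/(-89322)) + X) = sqrt((-317 + 166/(-89322)) + 1115314/9) = sqrt((-317 + 166*(-1/89322)) + 1115314/9) = sqrt((-317 - 83/44661) + 1115314/9) = sqrt(-14157620/44661 + 1115314/9) = sqrt(16561206658/133983) = sqrt(246546683517646)/44661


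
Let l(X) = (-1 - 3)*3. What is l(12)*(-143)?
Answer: 1716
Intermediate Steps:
l(X) = -12 (l(X) = -4*3 = -12)
l(12)*(-143) = -12*(-143) = 1716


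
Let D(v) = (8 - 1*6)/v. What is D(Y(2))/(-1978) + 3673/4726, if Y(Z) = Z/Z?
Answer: 3627871/4674014 ≈ 0.77618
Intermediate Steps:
Y(Z) = 1
D(v) = 2/v (D(v) = (8 - 6)/v = 2/v)
D(Y(2))/(-1978) + 3673/4726 = (2/1)/(-1978) + 3673/4726 = (2*1)*(-1/1978) + 3673*(1/4726) = 2*(-1/1978) + 3673/4726 = -1/989 + 3673/4726 = 3627871/4674014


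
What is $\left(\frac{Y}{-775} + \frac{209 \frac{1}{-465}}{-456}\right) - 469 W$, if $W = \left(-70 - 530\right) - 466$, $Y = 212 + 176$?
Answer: $\frac{27897405319}{55800} \approx 4.9995 \cdot 10^{5}$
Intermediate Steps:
$Y = 388$
$W = -1066$ ($W = -600 - 466 = -1066$)
$\left(\frac{Y}{-775} + \frac{209 \frac{1}{-465}}{-456}\right) - 469 W = \left(\frac{388}{-775} + \frac{209 \frac{1}{-465}}{-456}\right) - -499954 = \left(388 \left(- \frac{1}{775}\right) + 209 \left(- \frac{1}{465}\right) \left(- \frac{1}{456}\right)\right) + 499954 = \left(- \frac{388}{775} - - \frac{11}{11160}\right) + 499954 = \left(- \frac{388}{775} + \frac{11}{11160}\right) + 499954 = - \frac{27881}{55800} + 499954 = \frac{27897405319}{55800}$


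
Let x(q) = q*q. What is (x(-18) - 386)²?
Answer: 3844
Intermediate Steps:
x(q) = q²
(x(-18) - 386)² = ((-18)² - 386)² = (324 - 386)² = (-62)² = 3844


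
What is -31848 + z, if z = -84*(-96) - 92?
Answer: -23876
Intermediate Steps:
z = 7972 (z = 8064 - 92 = 7972)
-31848 + z = -31848 + 7972 = -23876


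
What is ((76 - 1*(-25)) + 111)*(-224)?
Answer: -47488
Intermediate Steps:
((76 - 1*(-25)) + 111)*(-224) = ((76 + 25) + 111)*(-224) = (101 + 111)*(-224) = 212*(-224) = -47488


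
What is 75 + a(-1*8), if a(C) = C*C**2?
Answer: -437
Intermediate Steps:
a(C) = C**3
75 + a(-1*8) = 75 + (-1*8)**3 = 75 + (-8)**3 = 75 - 512 = -437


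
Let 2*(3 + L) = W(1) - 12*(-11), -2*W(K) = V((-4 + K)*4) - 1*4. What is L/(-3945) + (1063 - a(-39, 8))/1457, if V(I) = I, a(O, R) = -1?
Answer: 4099861/5747865 ≈ 0.71328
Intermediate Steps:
W(K) = 10 - 2*K (W(K) = -((-4 + K)*4 - 1*4)/2 = -((-16 + 4*K) - 4)/2 = -(-20 + 4*K)/2 = 10 - 2*K)
L = 67 (L = -3 + ((10 - 2*1) - 12*(-11))/2 = -3 + ((10 - 2) + 132)/2 = -3 + (8 + 132)/2 = -3 + (1/2)*140 = -3 + 70 = 67)
L/(-3945) + (1063 - a(-39, 8))/1457 = 67/(-3945) + (1063 - 1*(-1))/1457 = 67*(-1/3945) + (1063 + 1)*(1/1457) = -67/3945 + 1064*(1/1457) = -67/3945 + 1064/1457 = 4099861/5747865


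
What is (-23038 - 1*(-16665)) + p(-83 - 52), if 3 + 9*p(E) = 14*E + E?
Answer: -19795/3 ≈ -6598.3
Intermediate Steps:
p(E) = -⅓ + 5*E/3 (p(E) = -⅓ + (14*E + E)/9 = -⅓ + (15*E)/9 = -⅓ + 5*E/3)
(-23038 - 1*(-16665)) + p(-83 - 52) = (-23038 - 1*(-16665)) + (-⅓ + 5*(-83 - 52)/3) = (-23038 + 16665) + (-⅓ + (5/3)*(-135)) = -6373 + (-⅓ - 225) = -6373 - 676/3 = -19795/3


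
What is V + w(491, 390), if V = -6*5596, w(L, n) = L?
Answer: -33085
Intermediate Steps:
V = -33576
V + w(491, 390) = -33576 + 491 = -33085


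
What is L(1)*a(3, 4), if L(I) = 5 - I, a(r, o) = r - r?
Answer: 0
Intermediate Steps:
a(r, o) = 0
L(1)*a(3, 4) = (5 - 1*1)*0 = (5 - 1)*0 = 4*0 = 0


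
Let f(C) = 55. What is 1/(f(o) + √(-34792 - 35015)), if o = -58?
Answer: 55/72832 - I*√69807/72832 ≈ 0.00075516 - 0.0036277*I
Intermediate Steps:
1/(f(o) + √(-34792 - 35015)) = 1/(55 + √(-34792 - 35015)) = 1/(55 + √(-69807)) = 1/(55 + I*√69807)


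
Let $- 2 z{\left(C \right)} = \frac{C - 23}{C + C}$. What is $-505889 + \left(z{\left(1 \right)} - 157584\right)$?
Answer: $- \frac{1326935}{2} \approx -6.6347 \cdot 10^{5}$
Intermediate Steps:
$z{\left(C \right)} = - \frac{-23 + C}{4 C}$ ($z{\left(C \right)} = - \frac{\left(C - 23\right) \frac{1}{C + C}}{2} = - \frac{\left(-23 + C\right) \frac{1}{2 C}}{2} = - \frac{\frac{1}{2} \frac{1}{C} \left(-23 + C\right)}{2} = - \frac{-23 + C}{4 C}$)
$-505889 + \left(z{\left(1 \right)} - 157584\right) = -505889 - \left(157584 - \frac{23 - 1}{4 \cdot 1}\right) = -505889 - \left(157584 - \frac{23 - 1}{4}\right) = -505889 - \left(157584 - \frac{11}{2}\right) = -505889 + \left(\frac{11}{2} - 157584\right) = -505889 - \frac{315157}{2} = - \frac{1326935}{2}$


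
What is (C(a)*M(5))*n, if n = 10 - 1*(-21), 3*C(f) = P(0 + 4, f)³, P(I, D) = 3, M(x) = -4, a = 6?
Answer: -1116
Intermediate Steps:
C(f) = 9 (C(f) = (⅓)*3³ = (⅓)*27 = 9)
n = 31 (n = 10 + 21 = 31)
(C(a)*M(5))*n = (9*(-4))*31 = -36*31 = -1116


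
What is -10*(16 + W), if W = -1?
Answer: -150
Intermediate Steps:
-10*(16 + W) = -10*(16 - 1) = -10*15 = -150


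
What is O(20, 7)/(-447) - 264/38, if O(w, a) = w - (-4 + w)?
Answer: -59080/8493 ≈ -6.9563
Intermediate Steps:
O(w, a) = 4 (O(w, a) = w + (4 - w) = 4)
O(20, 7)/(-447) - 264/38 = 4/(-447) - 264/38 = 4*(-1/447) - 264*1/38 = -4/447 - 132/19 = -59080/8493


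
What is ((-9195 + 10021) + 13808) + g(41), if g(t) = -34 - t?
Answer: 14559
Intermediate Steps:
((-9195 + 10021) + 13808) + g(41) = ((-9195 + 10021) + 13808) + (-34 - 1*41) = (826 + 13808) + (-34 - 41) = 14634 - 75 = 14559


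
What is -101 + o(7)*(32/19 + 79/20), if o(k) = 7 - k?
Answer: -101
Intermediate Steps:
-101 + o(7)*(32/19 + 79/20) = -101 + (7 - 1*7)*(32/19 + 79/20) = -101 + (7 - 7)*(32*(1/19) + 79*(1/20)) = -101 + 0*(32/19 + 79/20) = -101 + 0*(2141/380) = -101 + 0 = -101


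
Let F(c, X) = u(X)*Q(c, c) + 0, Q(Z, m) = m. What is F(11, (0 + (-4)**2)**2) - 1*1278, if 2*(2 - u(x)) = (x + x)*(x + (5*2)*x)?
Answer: -7931112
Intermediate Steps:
u(x) = 2 - 11*x**2 (u(x) = 2 - (x + x)*(x + (5*2)*x)/2 = 2 - 2*x*(x + 10*x)/2 = 2 - 2*x*11*x/2 = 2 - 11*x**2)
F(c, X) = c*(2 - 11*X**2) (F(c, X) = (2 - 11*X**2)*c + 0 = c*(2 - 11*X**2) + 0 = c*(2 - 11*X**2))
F(11, (0 + (-4)**2)**2) - 1*1278 = 11*(2 - 11*(0 + (-4)**2)**4) - 1*1278 = 11*(2 - 11*(0 + 16)**4) - 1278 = 11*(2 - 11*(16**2)**2) - 1278 = 11*(2 - 11*256**2) - 1278 = 11*(2 - 11*65536) - 1278 = 11*(2 - 720896) - 1278 = 11*(-720894) - 1278 = -7929834 - 1278 = -7931112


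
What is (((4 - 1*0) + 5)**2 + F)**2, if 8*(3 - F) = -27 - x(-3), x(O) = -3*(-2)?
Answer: 497025/64 ≈ 7766.0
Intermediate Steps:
x(O) = 6
F = 57/8 (F = 3 - (-27 - 1*6)/8 = 3 - (-27 - 6)/8 = 3 - 1/8*(-33) = 3 + 33/8 = 57/8 ≈ 7.1250)
(((4 - 1*0) + 5)**2 + F)**2 = (((4 - 1*0) + 5)**2 + 57/8)**2 = (((4 + 0) + 5)**2 + 57/8)**2 = ((4 + 5)**2 + 57/8)**2 = (9**2 + 57/8)**2 = (81 + 57/8)**2 = (705/8)**2 = 497025/64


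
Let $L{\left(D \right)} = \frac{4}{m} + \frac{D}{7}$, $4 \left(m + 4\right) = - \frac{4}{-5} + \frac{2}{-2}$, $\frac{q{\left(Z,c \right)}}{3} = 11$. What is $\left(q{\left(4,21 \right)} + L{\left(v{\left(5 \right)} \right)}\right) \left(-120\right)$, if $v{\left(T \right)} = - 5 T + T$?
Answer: $- \frac{661240}{189} \approx -3498.6$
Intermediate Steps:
$q{\left(Z,c \right)} = 33$ ($q{\left(Z,c \right)} = 3 \cdot 11 = 33$)
$v{\left(T \right)} = - 4 T$
$m = - \frac{81}{20}$ ($m = -4 + \frac{- \frac{4}{-5} + \frac{2}{-2}}{4} = -4 + \frac{\left(-4\right) \left(- \frac{1}{5}\right) + 2 \left(- \frac{1}{2}\right)}{4} = -4 + \frac{\frac{4}{5} - 1}{4} = -4 + \frac{1}{4} \left(- \frac{1}{5}\right) = -4 - \frac{1}{20} = - \frac{81}{20} \approx -4.05$)
$L{\left(D \right)} = - \frac{80}{81} + \frac{D}{7}$ ($L{\left(D \right)} = \frac{4}{- \frac{81}{20}} + \frac{D}{7} = 4 \left(- \frac{20}{81}\right) + D \frac{1}{7} = - \frac{80}{81} + \frac{D}{7}$)
$\left(q{\left(4,21 \right)} + L{\left(v{\left(5 \right)} \right)}\right) \left(-120\right) = \left(33 + \left(- \frac{80}{81} + \frac{\left(-4\right) 5}{7}\right)\right) \left(-120\right) = \left(33 + \left(- \frac{80}{81} + \frac{1}{7} \left(-20\right)\right)\right) \left(-120\right) = \left(33 - \frac{2180}{567}\right) \left(-120\right) = \frac{16531}{567} \left(-120\right) = - \frac{661240}{189}$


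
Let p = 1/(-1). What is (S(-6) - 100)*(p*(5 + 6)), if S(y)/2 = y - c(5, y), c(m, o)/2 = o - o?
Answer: 1232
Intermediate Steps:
c(m, o) = 0 (c(m, o) = 2*(o - o) = 2*0 = 0)
p = -1
S(y) = 2*y (S(y) = 2*(y - 1*0) = 2*(y + 0) = 2*y)
(S(-6) - 100)*(p*(5 + 6)) = (2*(-6) - 100)*(-(5 + 6)) = (-12 - 100)*(-1*11) = -112*(-11) = 1232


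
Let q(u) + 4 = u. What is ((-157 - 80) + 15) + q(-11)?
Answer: -237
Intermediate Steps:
q(u) = -4 + u
((-157 - 80) + 15) + q(-11) = ((-157 - 80) + 15) + (-4 - 11) = (-237 + 15) - 15 = -222 - 15 = -237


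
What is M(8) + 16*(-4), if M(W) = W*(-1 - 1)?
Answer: -80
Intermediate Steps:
M(W) = -2*W (M(W) = W*(-2) = -2*W)
M(8) + 16*(-4) = -2*8 + 16*(-4) = -16 - 64 = -80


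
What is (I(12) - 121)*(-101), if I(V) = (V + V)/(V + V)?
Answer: 12120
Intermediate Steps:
I(V) = 1 (I(V) = (2*V)/((2*V)) = (2*V)*(1/(2*V)) = 1)
(I(12) - 121)*(-101) = (1 - 121)*(-101) = -120*(-101) = 12120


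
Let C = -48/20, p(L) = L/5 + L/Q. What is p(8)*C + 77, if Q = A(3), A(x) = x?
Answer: 1669/25 ≈ 66.760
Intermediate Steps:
Q = 3
p(L) = 8*L/15 (p(L) = L/5 + L/3 = 8*L/15)
C = -12/5 (C = -48*1/20 = -12/5 ≈ -2.4000)
p(8)*C + 77 = ((8/15)*8)*(-12/5) + 77 = (64/15)*(-12/5) + 77 = -256/25 + 77 = 1669/25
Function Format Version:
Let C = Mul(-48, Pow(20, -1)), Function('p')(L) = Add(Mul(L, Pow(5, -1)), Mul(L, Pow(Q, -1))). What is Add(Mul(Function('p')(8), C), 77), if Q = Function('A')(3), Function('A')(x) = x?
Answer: Rational(1669, 25) ≈ 66.760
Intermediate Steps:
Q = 3
Function('p')(L) = Mul(Rational(8, 15), L) (Function('p')(L) = Add(Mul(L, Pow(5, -1)), Mul(L, Pow(3, -1))) = Add(Mul(L, Rational(1, 5)), Mul(L, Rational(1, 3))) = Add(Mul(Rational(1, 5), L), Mul(Rational(1, 3), L)) = Mul(Rational(8, 15), L))
C = Rational(-12, 5) (C = Mul(-48, Rational(1, 20)) = Rational(-12, 5) ≈ -2.4000)
Add(Mul(Function('p')(8), C), 77) = Add(Mul(Mul(Rational(8, 15), 8), Rational(-12, 5)), 77) = Add(Mul(Rational(64, 15), Rational(-12, 5)), 77) = Add(Rational(-256, 25), 77) = Rational(1669, 25)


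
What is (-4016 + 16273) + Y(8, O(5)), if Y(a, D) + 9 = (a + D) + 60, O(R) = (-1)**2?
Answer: 12317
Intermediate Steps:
O(R) = 1
Y(a, D) = 51 + D + a (Y(a, D) = -9 + ((a + D) + 60) = -9 + ((D + a) + 60) = -9 + (60 + D + a) = 51 + D + a)
(-4016 + 16273) + Y(8, O(5)) = (-4016 + 16273) + (51 + 1 + 8) = 12257 + 60 = 12317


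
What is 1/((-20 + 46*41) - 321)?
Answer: 1/1545 ≈ 0.00064725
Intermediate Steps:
1/((-20 + 46*41) - 321) = 1/((-20 + 1886) - 321) = 1/(1866 - 321) = 1/1545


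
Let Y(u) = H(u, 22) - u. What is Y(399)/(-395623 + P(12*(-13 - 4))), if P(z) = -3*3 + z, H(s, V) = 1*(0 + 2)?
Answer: 397/395836 ≈ 0.0010029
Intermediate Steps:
H(s, V) = 2 (H(s, V) = 1*2 = 2)
Y(u) = 2 - u
P(z) = -9 + z
Y(399)/(-395623 + P(12*(-13 - 4))) = (2 - 1*399)/(-395623 + (-9 + 12*(-13 - 4))) = (2 - 399)/(-395623 + (-9 + 12*(-17))) = -397/(-395623 + (-9 - 204)) = -397/(-395623 - 213) = -397/(-395836) = -397*(-1/395836) = 397/395836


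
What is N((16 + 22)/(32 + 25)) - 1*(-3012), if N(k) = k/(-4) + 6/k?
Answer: 18125/6 ≈ 3020.8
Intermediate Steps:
N(k) = 6/k - k/4 (N(k) = k*(-¼) + 6/k = -k/4 + 6/k = 6/k - k/4)
N((16 + 22)/(32 + 25)) - 1*(-3012) = (6/(((16 + 22)/(32 + 25))) - (16 + 22)/(4*(32 + 25))) - 1*(-3012) = (6/((38/57)) - 19/(2*57)) + 3012 = (6/((38*(1/57))) - 19/(2*57)) + 3012 = (6/(⅔) - ¼*⅔) + 3012 = (6*(3/2) - ⅙) + 3012 = (9 - ⅙) + 3012 = 53/6 + 3012 = 18125/6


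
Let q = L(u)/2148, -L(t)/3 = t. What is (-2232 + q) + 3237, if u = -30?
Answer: 359805/358 ≈ 1005.0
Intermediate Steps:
L(t) = -3*t
q = 15/358 (q = -3*(-30)/2148 = 90*(1/2148) = 15/358 ≈ 0.041899)
(-2232 + q) + 3237 = (-2232 + 15/358) + 3237 = -799041/358 + 3237 = 359805/358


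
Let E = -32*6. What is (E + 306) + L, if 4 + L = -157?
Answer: -47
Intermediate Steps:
L = -161 (L = -4 - 157 = -161)
E = -192
(E + 306) + L = (-192 + 306) - 161 = 114 - 161 = -47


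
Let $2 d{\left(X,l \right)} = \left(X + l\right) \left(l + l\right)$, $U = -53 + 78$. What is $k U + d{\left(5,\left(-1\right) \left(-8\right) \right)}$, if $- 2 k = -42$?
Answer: $629$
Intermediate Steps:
$U = 25$
$d{\left(X,l \right)} = l \left(X + l\right)$ ($d{\left(X,l \right)} = \frac{\left(X + l\right) \left(l + l\right)}{2} = \frac{\left(X + l\right) 2 l}{2} = \frac{2 l \left(X + l\right)}{2} = l \left(X + l\right)$)
$k = 21$ ($k = \left(- \frac{1}{2}\right) \left(-42\right) = 21$)
$k U + d{\left(5,\left(-1\right) \left(-8\right) \right)} = 21 \cdot 25 + \left(-1\right) \left(-8\right) \left(5 - -8\right) = 525 + 8 \left(5 + 8\right) = 525 + 8 \cdot 13 = 525 + 104 = 629$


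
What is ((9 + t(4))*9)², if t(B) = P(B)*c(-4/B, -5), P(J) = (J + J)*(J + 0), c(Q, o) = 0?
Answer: 6561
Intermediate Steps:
P(J) = 2*J² (P(J) = (2*J)*J = 2*J²)
t(B) = 0 (t(B) = (2*B²)*0 = 0)
((9 + t(4))*9)² = ((9 + 0)*9)² = (9*9)² = 81² = 6561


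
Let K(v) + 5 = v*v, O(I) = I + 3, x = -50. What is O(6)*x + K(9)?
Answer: -374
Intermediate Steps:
O(I) = 3 + I
K(v) = -5 + v² (K(v) = -5 + v*v = -5 + v²)
O(6)*x + K(9) = (3 + 6)*(-50) + (-5 + 9²) = 9*(-50) + (-5 + 81) = -450 + 76 = -374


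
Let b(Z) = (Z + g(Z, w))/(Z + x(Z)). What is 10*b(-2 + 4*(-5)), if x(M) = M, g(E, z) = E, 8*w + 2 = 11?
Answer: 10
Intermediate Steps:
w = 9/8 (w = -1/4 + (1/8)*11 = -1/4 + 11/8 = 9/8 ≈ 1.1250)
b(Z) = 1 (b(Z) = (Z + Z)/(Z + Z) = (2*Z)/((2*Z)) = (2*Z)*(1/(2*Z)) = 1)
10*b(-2 + 4*(-5)) = 10*1 = 10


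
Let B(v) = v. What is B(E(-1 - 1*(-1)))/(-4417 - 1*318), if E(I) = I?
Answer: 0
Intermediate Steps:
B(E(-1 - 1*(-1)))/(-4417 - 1*318) = (-1 - 1*(-1))/(-4417 - 1*318) = (-1 + 1)/(-4417 - 318) = 0/(-4735) = 0*(-1/4735) = 0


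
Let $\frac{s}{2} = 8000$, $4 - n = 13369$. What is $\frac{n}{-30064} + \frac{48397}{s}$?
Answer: $\frac{104302963}{30064000} \approx 3.4694$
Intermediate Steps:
$n = -13365$ ($n = 4 - 13369 = -13365$)
$s = 16000$ ($s = 2 \cdot 8000 = 16000$)
$\frac{n}{-30064} + \frac{48397}{s} = - \frac{13365}{-30064} + \frac{48397}{16000} = \left(-13365\right) \left(- \frac{1}{30064}\right) + 48397 \cdot \frac{1}{16000} = \frac{13365}{30064} + \frac{48397}{16000} = \frac{104302963}{30064000}$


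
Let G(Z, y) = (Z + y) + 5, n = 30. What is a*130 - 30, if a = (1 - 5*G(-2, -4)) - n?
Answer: -3150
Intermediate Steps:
G(Z, y) = 5 + Z + y
a = -24 (a = (1 - 5*(5 - 2 - 4)) - 1*30 = (1 - 5*(-1)) - 30 = (1 + 5) - 30 = 6 - 30 = -24)
a*130 - 30 = -24*130 - 30 = -3120 - 30 = -3150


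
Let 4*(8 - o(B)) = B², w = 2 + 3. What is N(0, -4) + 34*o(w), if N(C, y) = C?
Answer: 119/2 ≈ 59.500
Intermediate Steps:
w = 5
o(B) = 8 - B²/4
N(0, -4) + 34*o(w) = 0 + 34*(8 - ¼*5²) = 0 + 34*(8 - ¼*25) = 0 + 34*(8 - 25/4) = 0 + 34*(7/4) = 0 + 119/2 = 119/2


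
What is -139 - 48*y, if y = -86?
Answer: 3989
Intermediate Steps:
-139 - 48*y = -139 - 48*(-86) = -139 + 4128 = 3989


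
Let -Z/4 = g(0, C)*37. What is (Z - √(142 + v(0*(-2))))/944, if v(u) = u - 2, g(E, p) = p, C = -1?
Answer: 37/236 - √35/472 ≈ 0.14425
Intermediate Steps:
v(u) = -2 + u
Z = 148 (Z = -(-4)*37 = -4*(-37) = 148)
(Z - √(142 + v(0*(-2))))/944 = (148 - √(142 + (-2 + 0*(-2))))/944 = (148 - √(142 + (-2 + 0)))*(1/944) = (148 - √(142 - 2))*(1/944) = (148 - √140)*(1/944) = (148 - 2*√35)*(1/944) = 37/236 - √35/472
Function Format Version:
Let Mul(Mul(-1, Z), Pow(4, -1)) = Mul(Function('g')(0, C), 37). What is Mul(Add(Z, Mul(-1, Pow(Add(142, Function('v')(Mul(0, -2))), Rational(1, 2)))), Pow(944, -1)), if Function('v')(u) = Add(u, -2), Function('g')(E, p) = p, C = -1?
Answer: Add(Rational(37, 236), Mul(Rational(-1, 472), Pow(35, Rational(1, 2)))) ≈ 0.14425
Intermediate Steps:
Function('v')(u) = Add(-2, u)
Z = 148 (Z = Mul(-4, Mul(-1, 37)) = Mul(-4, -37) = 148)
Mul(Add(Z, Mul(-1, Pow(Add(142, Function('v')(Mul(0, -2))), Rational(1, 2)))), Pow(944, -1)) = Mul(Add(148, Mul(-1, Pow(Add(142, Add(-2, Mul(0, -2))), Rational(1, 2)))), Pow(944, -1)) = Mul(Add(148, Mul(-1, Pow(Add(142, Add(-2, 0)), Rational(1, 2)))), Rational(1, 944)) = Mul(Add(148, Mul(-1, Pow(Add(142, -2), Rational(1, 2)))), Rational(1, 944)) = Mul(Add(148, Mul(-1, Pow(140, Rational(1, 2)))), Rational(1, 944)) = Mul(Add(148, Mul(-1, Mul(2, Pow(35, Rational(1, 2))))), Rational(1, 944)) = Mul(Add(148, Mul(-2, Pow(35, Rational(1, 2)))), Rational(1, 944)) = Add(Rational(37, 236), Mul(Rational(-1, 472), Pow(35, Rational(1, 2))))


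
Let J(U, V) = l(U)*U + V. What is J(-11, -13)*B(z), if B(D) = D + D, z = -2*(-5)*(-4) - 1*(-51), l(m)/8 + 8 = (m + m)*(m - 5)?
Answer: -666270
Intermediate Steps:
l(m) = -64 + 16*m*(-5 + m) (l(m) = -64 + 8*((m + m)*(m - 5)) = -64 + 8*((2*m)*(-5 + m)) = -64 + 8*(2*m*(-5 + m)) = -64 + 16*m*(-5 + m))
J(U, V) = V + U*(-64 - 80*U + 16*U**2) (J(U, V) = (-64 - 80*U + 16*U**2)*U + V = U*(-64 - 80*U + 16*U**2) + V = V + U*(-64 - 80*U + 16*U**2))
z = 11 (z = 10*(-4) + 51 = -40 + 51 = 11)
B(D) = 2*D
J(-11, -13)*B(z) = (-13 - 16*(-11)*(4 - 1*(-11)**2 + 5*(-11)))*(2*11) = (-13 - 16*(-11)*(4 - 1*121 - 55))*22 = (-13 - 16*(-11)*(4 - 121 - 55))*22 = (-13 - 16*(-11)*(-172))*22 = (-13 - 30272)*22 = -30285*22 = -666270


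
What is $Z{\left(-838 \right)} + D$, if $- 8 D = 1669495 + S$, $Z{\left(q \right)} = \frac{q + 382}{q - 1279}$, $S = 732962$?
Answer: $- \frac{5085997821}{16936} \approx -3.0031 \cdot 10^{5}$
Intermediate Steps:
$Z{\left(q \right)} = \frac{382 + q}{-1279 + q}$
$D = - \frac{2402457}{8}$ ($D = - \frac{1669495 + 732962}{8} = \left(- \frac{1}{8}\right) 2402457 = - \frac{2402457}{8} \approx -3.0031 \cdot 10^{5}$)
$Z{\left(-838 \right)} + D = \frac{382 - 838}{-1279 - 838} - \frac{2402457}{8} = \frac{1}{-2117} \left(-456\right) - \frac{2402457}{8} = \left(- \frac{1}{2117}\right) \left(-456\right) - \frac{2402457}{8} = \frac{456}{2117} - \frac{2402457}{8} = - \frac{5085997821}{16936}$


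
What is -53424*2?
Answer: -106848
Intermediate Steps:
-53424*2 = -8904*12 = -106848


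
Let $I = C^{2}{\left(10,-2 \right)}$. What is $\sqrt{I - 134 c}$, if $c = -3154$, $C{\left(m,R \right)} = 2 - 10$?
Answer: $10 \sqrt{4227} \approx 650.15$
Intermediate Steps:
$C{\left(m,R \right)} = -8$
$I = 64$ ($I = \left(-8\right)^{2} = 64$)
$\sqrt{I - 134 c} = \sqrt{64 - -422636} = \sqrt{64 + 422636} = \sqrt{422700} = 10 \sqrt{4227}$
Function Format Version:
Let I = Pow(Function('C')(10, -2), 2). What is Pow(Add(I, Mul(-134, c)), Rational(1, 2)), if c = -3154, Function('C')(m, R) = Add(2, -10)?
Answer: Mul(10, Pow(4227, Rational(1, 2))) ≈ 650.15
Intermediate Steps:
Function('C')(m, R) = -8
I = 64 (I = Pow(-8, 2) = 64)
Pow(Add(I, Mul(-134, c)), Rational(1, 2)) = Pow(Add(64, Mul(-134, -3154)), Rational(1, 2)) = Pow(Add(64, 422636), Rational(1, 2)) = Pow(422700, Rational(1, 2)) = Mul(10, Pow(4227, Rational(1, 2)))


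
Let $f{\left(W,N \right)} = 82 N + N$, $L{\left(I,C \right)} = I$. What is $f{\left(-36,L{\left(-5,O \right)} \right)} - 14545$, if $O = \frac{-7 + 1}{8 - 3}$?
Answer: $-14960$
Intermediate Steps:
$O = - \frac{6}{5} \approx -1.2$
$f{\left(W,N \right)} = 83 N$
$f{\left(-36,L{\left(-5,O \right)} \right)} - 14545 = 83 \left(-5\right) - 14545 = -415 - 14545 = -14960$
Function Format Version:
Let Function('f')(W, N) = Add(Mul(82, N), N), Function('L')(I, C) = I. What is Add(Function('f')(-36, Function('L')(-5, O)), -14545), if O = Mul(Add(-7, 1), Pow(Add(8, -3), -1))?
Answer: -14960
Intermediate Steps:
O = Rational(-6, 5) (O = Mul(-6, Pow(5, -1)) = Mul(-6, Rational(1, 5)) = Rational(-6, 5) ≈ -1.2000)
Function('f')(W, N) = Mul(83, N)
Add(Function('f')(-36, Function('L')(-5, O)), -14545) = Add(Mul(83, -5), -14545) = Add(-415, -14545) = -14960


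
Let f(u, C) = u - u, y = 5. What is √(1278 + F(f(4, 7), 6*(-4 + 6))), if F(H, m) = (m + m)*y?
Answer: √1398 ≈ 37.390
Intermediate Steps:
f(u, C) = 0
F(H, m) = 10*m (F(H, m) = (m + m)*5 = (2*m)*5 = 10*m)
√(1278 + F(f(4, 7), 6*(-4 + 6))) = √(1278 + 10*(6*(-4 + 6))) = √(1278 + 10*(6*2)) = √(1278 + 10*12) = √(1278 + 120) = √1398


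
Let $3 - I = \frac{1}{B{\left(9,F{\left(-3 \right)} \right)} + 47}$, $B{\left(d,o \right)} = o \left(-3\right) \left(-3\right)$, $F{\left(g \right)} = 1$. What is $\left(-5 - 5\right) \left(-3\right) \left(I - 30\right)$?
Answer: $- \frac{22695}{28} \approx -810.54$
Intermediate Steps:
$B{\left(d,o \right)} = 9 o$ ($B{\left(d,o \right)} = - 3 o \left(-3\right) = 9 o$)
$I = \frac{167}{56}$ ($I = 3 - \frac{1}{9 \cdot 1 + 47} = 3 - \frac{1}{9 + 47} = 3 - \frac{1}{56} = \frac{167}{56} \approx 2.9821$)
$\left(-5 - 5\right) \left(-3\right) \left(I - 30\right) = \left(-5 - 5\right) \left(-3\right) \left(\frac{167}{56} - 30\right) = \left(-10\right) \left(-3\right) \left(- \frac{1513}{56}\right) = 30 \left(- \frac{1513}{56}\right) = - \frac{22695}{28}$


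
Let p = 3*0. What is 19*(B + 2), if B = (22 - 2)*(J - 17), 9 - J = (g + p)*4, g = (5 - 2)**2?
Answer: -16682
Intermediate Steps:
g = 9 (g = 3**2 = 9)
p = 0
J = -27 (J = 9 - (9 + 0)*4 = 9 - 9*4 = 9 - 1*36 = 9 - 36 = -27)
B = -880 (B = (22 - 2)*(-27 - 17) = 20*(-44) = -880)
19*(B + 2) = 19*(-880 + 2) = 19*(-878) = -16682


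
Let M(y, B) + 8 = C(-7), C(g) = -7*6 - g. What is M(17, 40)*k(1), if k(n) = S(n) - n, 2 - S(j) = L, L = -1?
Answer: -86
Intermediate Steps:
S(j) = 3 (S(j) = 2 - 1*(-1) = 2 + 1 = 3)
k(n) = 3 - n
C(g) = -42 - g
M(y, B) = -43 (M(y, B) = -8 + (-42 - 1*(-7)) = -8 + (-42 + 7) = -8 - 35 = -43)
M(17, 40)*k(1) = -43*(3 - 1*1) = -43*(3 - 1) = -43*2 = -86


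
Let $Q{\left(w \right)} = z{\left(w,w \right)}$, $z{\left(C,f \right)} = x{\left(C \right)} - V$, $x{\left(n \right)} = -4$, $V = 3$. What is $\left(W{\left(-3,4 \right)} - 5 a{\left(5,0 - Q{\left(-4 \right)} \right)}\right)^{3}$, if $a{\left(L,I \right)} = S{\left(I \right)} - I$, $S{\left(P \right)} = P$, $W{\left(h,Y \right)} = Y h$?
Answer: $-1728$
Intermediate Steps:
$z{\left(C,f \right)} = -7$ ($z{\left(C,f \right)} = -4 - 3 = -7$)
$Q{\left(w \right)} = -7$
$a{\left(L,I \right)} = 0$ ($a{\left(L,I \right)} = I - I = 0$)
$\left(W{\left(-3,4 \right)} - 5 a{\left(5,0 - Q{\left(-4 \right)} \right)}\right)^{3} = \left(4 \left(-3\right) - 0\right)^{3} = \left(-12 + 0\right)^{3} = \left(-12\right)^{3} = -1728$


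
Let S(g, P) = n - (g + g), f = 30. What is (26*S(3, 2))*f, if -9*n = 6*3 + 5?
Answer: -20020/3 ≈ -6673.3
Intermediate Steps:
n = -23/9 (n = -(6*3 + 5)/9 = -(18 + 5)/9 = -1/9*23 = -23/9 ≈ -2.5556)
S(g, P) = -23/9 - 2*g (S(g, P) = -23/9 - (g + g) = -23/9 - 2*g)
(26*S(3, 2))*f = (26*(-23/9 - 2*3))*30 = (26*(-23/9 - 6))*30 = (26*(-77/9))*30 = -2002/9*30 = -20020/3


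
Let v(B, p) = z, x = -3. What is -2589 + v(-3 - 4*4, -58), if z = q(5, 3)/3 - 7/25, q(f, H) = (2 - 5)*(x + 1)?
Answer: -64682/25 ≈ -2587.3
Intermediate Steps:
q(f, H) = 6 (q(f, H) = (2 - 5)*(-3 + 1) = -3*(-2) = 6)
z = 43/25 (z = 6/3 - 7/25 = 6*(⅓) - 7*1/25 = 2 - 7/25 = 43/25 ≈ 1.7200)
v(B, p) = 43/25
-2589 + v(-3 - 4*4, -58) = -2589 + 43/25 = -64682/25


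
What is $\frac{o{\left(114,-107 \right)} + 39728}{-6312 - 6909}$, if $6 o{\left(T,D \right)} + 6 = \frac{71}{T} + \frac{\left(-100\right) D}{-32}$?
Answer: $- \frac{108540881}{36172656} \approx -3.0006$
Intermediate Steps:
$o{\left(T,D \right)} = -1 + \frac{25 D}{48} + \frac{71}{6 T}$ ($o{\left(T,D \right)} = -1 + \frac{\frac{71}{T} + \frac{\left(-100\right) D}{-32}}{6} = -1 + \frac{\frac{71}{T} + - 100 D \left(- \frac{1}{32}\right)}{6} = -1 + \frac{\frac{71}{T} + \frac{25 D}{8}}{6} = -1 + \left(\frac{25 D}{48} + \frac{71}{6 T}\right) = -1 + \frac{25 D}{48} + \frac{71}{6 T}$)
$\frac{o{\left(114,-107 \right)} + 39728}{-6312 - 6909} = \frac{\frac{568 + 114 \left(-48 + 25 \left(-107\right)\right)}{48 \cdot 114} + 39728}{-6312 - 6909} = \frac{\frac{1}{48} \cdot \frac{1}{114} \left(568 + 114 \left(-48 - 2675\right)\right) + 39728}{-13221} = \left(\frac{1}{48} \cdot \frac{1}{114} \left(568 + 114 \left(-2723\right)\right) + 39728\right) \left(- \frac{1}{13221}\right) = \left(\frac{1}{48} \cdot \frac{1}{114} \left(568 - 310422\right) + 39728\right) \left(- \frac{1}{13221}\right) = \left(\frac{1}{48} \cdot \frac{1}{114} \left(-309854\right) + 39728\right) \left(- \frac{1}{13221}\right) = \left(- \frac{154927}{2736} + 39728\right) \left(- \frac{1}{13221}\right) = \frac{108540881}{2736} \left(- \frac{1}{13221}\right) = - \frac{108540881}{36172656}$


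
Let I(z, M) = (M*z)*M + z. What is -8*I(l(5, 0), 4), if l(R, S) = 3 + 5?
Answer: -1088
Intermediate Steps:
l(R, S) = 8
I(z, M) = z + z*M**2 (I(z, M) = z*M**2 + z = z + z*M**2)
-8*I(l(5, 0), 4) = -64*(1 + 4**2) = -64*(1 + 16) = -64*17 = -8*136 = -1088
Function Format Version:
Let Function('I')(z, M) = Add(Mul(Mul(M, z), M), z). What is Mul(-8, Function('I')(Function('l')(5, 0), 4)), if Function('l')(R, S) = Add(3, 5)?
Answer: -1088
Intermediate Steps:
Function('l')(R, S) = 8
Function('I')(z, M) = Add(z, Mul(z, Pow(M, 2))) (Function('I')(z, M) = Add(Mul(z, Pow(M, 2)), z) = Add(z, Mul(z, Pow(M, 2))))
Mul(-8, Function('I')(Function('l')(5, 0), 4)) = Mul(-8, Mul(8, Add(1, Pow(4, 2)))) = Mul(-8, Mul(8, Add(1, 16))) = Mul(-8, Mul(8, 17)) = Mul(-8, 136) = -1088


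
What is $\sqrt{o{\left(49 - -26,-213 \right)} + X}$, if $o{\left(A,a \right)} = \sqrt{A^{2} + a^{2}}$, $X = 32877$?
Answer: $\sqrt{32877 + 3 \sqrt{5666}} \approx 181.94$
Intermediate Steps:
$\sqrt{o{\left(49 - -26,-213 \right)} + X} = \sqrt{\sqrt{\left(49 - -26\right)^{2} + \left(-213\right)^{2}} + 32877} = \sqrt{\sqrt{\left(49 + 26\right)^{2} + 45369} + 32877} = \sqrt{\sqrt{75^{2} + 45369} + 32877} = \sqrt{\sqrt{5625 + 45369} + 32877} = \sqrt{\sqrt{50994} + 32877} = \sqrt{3 \sqrt{5666} + 32877} = \sqrt{32877 + 3 \sqrt{5666}}$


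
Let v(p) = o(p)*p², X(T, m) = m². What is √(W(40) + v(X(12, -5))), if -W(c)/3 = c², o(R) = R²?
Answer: 5*√15433 ≈ 621.15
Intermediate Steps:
W(c) = -3*c²
v(p) = p⁴ (v(p) = p²*p² = p⁴)
√(W(40) + v(X(12, -5))) = √(-3*40² + ((-5)²)⁴) = √(-3*1600 + 25⁴) = √(-4800 + 390625) = √385825 = 5*√15433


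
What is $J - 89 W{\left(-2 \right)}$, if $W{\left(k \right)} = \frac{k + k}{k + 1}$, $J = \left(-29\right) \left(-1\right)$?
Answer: $-327$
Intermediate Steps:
$J = 29$
$W{\left(k \right)} = \frac{2 k}{1 + k}$
$J - 89 W{\left(-2 \right)} = 29 - 89 \cdot 2 \left(-2\right) \frac{1}{1 - 2} = 29 - 89 \cdot 2 \left(-2\right) \frac{1}{-1} = 29 - 89 \cdot 2 \left(-2\right) \left(-1\right) = 29 - 356 = -327$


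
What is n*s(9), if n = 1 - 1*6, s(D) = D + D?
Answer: -90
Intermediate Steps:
s(D) = 2*D
n = -5 (n = 1 - 6 = -5)
n*s(9) = -10*9 = -5*18 = -90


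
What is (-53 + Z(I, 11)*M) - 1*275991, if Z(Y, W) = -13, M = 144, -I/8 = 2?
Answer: -277916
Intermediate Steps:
I = -16 (I = -8*2 = -16)
(-53 + Z(I, 11)*M) - 1*275991 = (-53 - 13*144) - 1*275991 = (-53 - 1872) - 275991 = -1925 - 275991 = -277916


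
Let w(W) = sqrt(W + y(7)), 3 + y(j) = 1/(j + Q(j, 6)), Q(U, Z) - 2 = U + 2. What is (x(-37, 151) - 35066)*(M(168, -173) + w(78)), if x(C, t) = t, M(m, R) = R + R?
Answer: 12080590 - 34915*sqrt(2702)/6 ≈ 1.1778e+7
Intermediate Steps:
M(m, R) = 2*R
Q(U, Z) = 4 + U (Q(U, Z) = 2 + (U + 2) = 2 + (2 + U) = 4 + U)
y(j) = -3 + 1/(4 + 2*j) (y(j) = -3 + 1/(j + (4 + j)) = -3 + 1/(4 + 2*j))
w(W) = sqrt(-53/18 + W) (w(W) = sqrt(W + (-11 - 6*7)/(2*(2 + 7))) = sqrt(W + (1/2)*(-11 - 42)/9) = sqrt(W + (1/2)*(1/9)*(-53)) = sqrt(W - 53/18) = sqrt(-53/18 + W))
(x(-37, 151) - 35066)*(M(168, -173) + w(78)) = (151 - 35066)*(2*(-173) + sqrt(-106 + 36*78)/6) = -34915*(-346 + sqrt(-106 + 2808)/6) = -34915*(-346 + sqrt(2702)/6) = 12080590 - 34915*sqrt(2702)/6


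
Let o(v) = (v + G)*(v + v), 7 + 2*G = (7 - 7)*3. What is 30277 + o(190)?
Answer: 101147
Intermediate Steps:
G = -7/2 (G = -7/2 + ((7 - 7)*3)/2 = -7/2 + (0*3)/2 = -7/2 + (½)*0 = -7/2 + 0 = -7/2 ≈ -3.5000)
o(v) = 2*v*(-7/2 + v) (o(v) = (v - 7/2)*(v + v) = (-7/2 + v)*(2*v) = 2*v*(-7/2 + v))
30277 + o(190) = 30277 + 190*(-7 + 2*190) = 30277 + 190*(-7 + 380) = 30277 + 190*373 = 30277 + 70870 = 101147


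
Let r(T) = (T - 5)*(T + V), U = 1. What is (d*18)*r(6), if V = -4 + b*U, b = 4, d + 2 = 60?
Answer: 6264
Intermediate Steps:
d = 58 (d = -2 + 60 = 58)
V = 0 (V = -4 + 4*1 = -4 + 4 = 0)
r(T) = T*(-5 + T) (r(T) = (T - 5)*(T + 0) = (-5 + T)*T = T*(-5 + T))
(d*18)*r(6) = (58*18)*(6*(-5 + 6)) = 1044*(6*1) = 1044*6 = 6264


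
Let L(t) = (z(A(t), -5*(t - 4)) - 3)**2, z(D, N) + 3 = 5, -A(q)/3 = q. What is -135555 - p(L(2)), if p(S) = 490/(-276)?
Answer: -18706345/138 ≈ -1.3555e+5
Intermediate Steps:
A(q) = -3*q
z(D, N) = 2 (z(D, N) = -3 + 5 = 2)
L(t) = 1 (L(t) = (2 - 3)**2 = (-1)**2 = 1)
p(S) = -245/138 (p(S) = 490*(-1/276) = -245/138)
-135555 - p(L(2)) = -135555 - 1*(-245/138) = -135555 + 245/138 = -18706345/138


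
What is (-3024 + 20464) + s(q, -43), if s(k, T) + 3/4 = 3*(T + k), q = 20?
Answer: 69481/4 ≈ 17370.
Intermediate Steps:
s(k, T) = -3/4 + 3*T + 3*k (s(k, T) = -3/4 + 3*(T + k) = -3/4 + (3*T + 3*k) = -3/4 + 3*T + 3*k)
(-3024 + 20464) + s(q, -43) = (-3024 + 20464) + (-3/4 + 3*(-43) + 3*20) = 17440 + (-3/4 - 129 + 60) = 17440 - 279/4 = 69481/4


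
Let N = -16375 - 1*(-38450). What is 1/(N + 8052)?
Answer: 1/30127 ≈ 3.3193e-5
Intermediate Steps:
N = 22075 (N = -16375 + 38450 = 22075)
1/(N + 8052) = 1/(22075 + 8052) = 1/30127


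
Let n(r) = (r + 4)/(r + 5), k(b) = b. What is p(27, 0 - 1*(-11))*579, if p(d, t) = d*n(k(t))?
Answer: 234495/16 ≈ 14656.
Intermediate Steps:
n(r) = (4 + r)/(5 + r)
p(d, t) = d*(4 + t)/(5 + t) (p(d, t) = d*((4 + t)/(5 + t)) = d*(4 + t)/(5 + t))
p(27, 0 - 1*(-11))*579 = (27*(4 + (0 - 1*(-11)))/(5 + (0 - 1*(-11))))*579 = (27*(4 + (0 + 11))/(5 + (0 + 11)))*579 = (27*(4 + 11)/(5 + 11))*579 = (27*15/16)*579 = (27*(1/16)*15)*579 = (405/16)*579 = 234495/16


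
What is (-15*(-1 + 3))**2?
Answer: 900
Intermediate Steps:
(-15*(-1 + 3))**2 = (-15*2)**2 = (-30)**2 = 900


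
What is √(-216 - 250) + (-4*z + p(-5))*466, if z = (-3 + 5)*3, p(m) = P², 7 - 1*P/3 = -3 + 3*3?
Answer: -6990 + I*√466 ≈ -6990.0 + 21.587*I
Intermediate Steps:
P = 3 (P = 21 - 3*(-3 + 3*3) = 21 - 3*(-3 + 9) = 21 - 3*6 = 21 - 18 = 3)
p(m) = 9 (p(m) = 3² = 9)
z = 6 (z = 2*3 = 6)
√(-216 - 250) + (-4*z + p(-5))*466 = √(-216 - 250) + (-4*6 + 9)*466 = √(-466) + (-24 + 9)*466 = I*√466 - 15*466 = I*√466 - 6990 = -6990 + I*√466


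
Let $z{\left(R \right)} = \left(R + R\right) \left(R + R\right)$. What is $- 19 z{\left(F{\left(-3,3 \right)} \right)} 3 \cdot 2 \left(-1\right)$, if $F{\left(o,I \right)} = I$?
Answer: $4104$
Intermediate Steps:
$z{\left(R \right)} = 4 R^{2}$ ($z{\left(R \right)} = 2 R 2 R = 4 R^{2}$)
$- 19 z{\left(F{\left(-3,3 \right)} \right)} 3 \cdot 2 \left(-1\right) = - 19 \cdot 4 \cdot 3^{2} \cdot 3 \cdot 2 \left(-1\right) = - 19 \cdot 4 \cdot 9 \cdot 6 \left(-1\right) = \left(-19\right) 36 \left(-6\right) = \left(-684\right) \left(-6\right) = 4104$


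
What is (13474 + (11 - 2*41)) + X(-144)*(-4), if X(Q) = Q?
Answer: 13979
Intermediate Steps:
(13474 + (11 - 2*41)) + X(-144)*(-4) = (13474 + (11 - 2*41)) - 144*(-4) = (13474 + (11 - 82)) + 576 = (13474 - 71) + 576 = 13403 + 576 = 13979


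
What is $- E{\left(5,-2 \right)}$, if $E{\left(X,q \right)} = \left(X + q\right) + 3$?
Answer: $-6$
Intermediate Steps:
$E{\left(X,q \right)} = 3 + X + q$
$- E{\left(5,-2 \right)} = - (3 + 5 - 2) = \left(-1\right) 6 = -6$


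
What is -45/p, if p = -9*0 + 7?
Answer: -45/7 ≈ -6.4286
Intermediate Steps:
p = 7 (p = 0 + 7 = 7)
-45/p = -45/7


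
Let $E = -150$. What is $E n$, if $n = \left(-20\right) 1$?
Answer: $3000$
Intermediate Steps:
$n = -20$
$E n = \left(-150\right) \left(-20\right) = 3000$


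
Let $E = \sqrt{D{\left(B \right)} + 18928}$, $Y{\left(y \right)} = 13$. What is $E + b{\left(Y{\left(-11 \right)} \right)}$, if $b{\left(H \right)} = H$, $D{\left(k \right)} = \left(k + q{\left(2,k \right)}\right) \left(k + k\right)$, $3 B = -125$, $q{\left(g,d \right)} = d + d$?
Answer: $13 + \frac{\sqrt{264102}}{3} \approx 184.3$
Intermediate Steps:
$q{\left(g,d \right)} = 2 d$
$B = - \frac{125}{3}$ ($B = \frac{1}{3} \left(-125\right) = - \frac{125}{3} \approx -41.667$)
$D{\left(k \right)} = 6 k^{2}$ ($D{\left(k \right)} = \left(k + 2 k\right) \left(k + k\right) = 3 k 2 k = 6 k^{2}$)
$E = \frac{\sqrt{264102}}{3}$ ($E = \sqrt{6 \left(- \frac{125}{3}\right)^{2} + 18928} = \sqrt{6 \cdot \frac{15625}{9} + 18928} = \sqrt{\frac{31250}{3} + 18928} = \sqrt{\frac{88034}{3}} = \frac{\sqrt{264102}}{3} \approx 171.3$)
$E + b{\left(Y{\left(-11 \right)} \right)} = \frac{\sqrt{264102}}{3} + 13 = 13 + \frac{\sqrt{264102}}{3}$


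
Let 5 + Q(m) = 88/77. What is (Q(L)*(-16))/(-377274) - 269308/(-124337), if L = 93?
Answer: 118527771860/54727303561 ≈ 2.1658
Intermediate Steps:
Q(m) = -27/7 (Q(m) = -5 + 88/77 = -5 + 88*(1/77) = -5 + 8/7 = -27/7)
(Q(L)*(-16))/(-377274) - 269308/(-124337) = -27/7*(-16)/(-377274) - 269308/(-124337) = (432/7)*(-1/377274) - 269308*(-1/124337) = -72/440153 + 269308/124337 = 118527771860/54727303561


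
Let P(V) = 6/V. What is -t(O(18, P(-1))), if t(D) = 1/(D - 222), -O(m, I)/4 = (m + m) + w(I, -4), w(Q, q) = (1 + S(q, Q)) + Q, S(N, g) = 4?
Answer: 1/362 ≈ 0.0027624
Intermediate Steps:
w(Q, q) = 5 + Q (w(Q, q) = (1 + 4) + Q = 5 + Q)
O(m, I) = -20 - 8*m - 4*I (O(m, I) = -4*((m + m) + (5 + I)) = -4*(2*m + (5 + I)) = -4*(5 + I + 2*m) = -20 - 8*m - 4*I)
t(D) = 1/(-222 + D)
-t(O(18, P(-1))) = -1/(-222 + (-20 - 8*18 - 24/(-1))) = -1/(-222 + (-20 - 144 - 24*(-1))) = -1/(-222 + (-20 - 144 - 4*(-6))) = -1/(-222 + (-20 - 144 + 24)) = -1/(-222 - 140) = -1/(-362) = -1*(-1/362) = 1/362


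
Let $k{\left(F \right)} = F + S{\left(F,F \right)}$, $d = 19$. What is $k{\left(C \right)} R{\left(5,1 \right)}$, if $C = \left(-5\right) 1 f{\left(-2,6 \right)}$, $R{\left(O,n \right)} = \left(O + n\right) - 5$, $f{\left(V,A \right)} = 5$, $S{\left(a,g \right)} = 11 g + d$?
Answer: $-281$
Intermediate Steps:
$S{\left(a,g \right)} = 19 + 11 g$ ($S{\left(a,g \right)} = 11 g + 19 = 19 + 11 g$)
$R{\left(O,n \right)} = -5 + O + n$
$C = -25$ ($C = \left(-5\right) 1 \cdot 5 = \left(-5\right) 5 = -25$)
$k{\left(F \right)} = 19 + 12 F$ ($k{\left(F \right)} = F + \left(19 + 11 F\right) = 19 + 12 F$)
$k{\left(C \right)} R{\left(5,1 \right)} = \left(19 + 12 \left(-25\right)\right) \left(-5 + 5 + 1\right) = \left(19 - 300\right) 1 = \left(-281\right) 1 = -281$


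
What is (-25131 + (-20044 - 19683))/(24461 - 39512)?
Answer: 64858/15051 ≈ 4.3092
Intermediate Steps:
(-25131 + (-20044 - 19683))/(24461 - 39512) = (-25131 - 39727)/(-15051) = -64858*(-1/15051) = 64858/15051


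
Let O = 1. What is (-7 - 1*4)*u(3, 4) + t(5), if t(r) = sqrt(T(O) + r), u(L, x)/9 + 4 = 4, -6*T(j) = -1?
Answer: sqrt(186)/6 ≈ 2.2730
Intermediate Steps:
T(j) = 1/6 (T(j) = -1/6*(-1) = 1/6)
u(L, x) = 0 (u(L, x) = -36 + 9*4 = -36 + 36 = 0)
t(r) = sqrt(1/6 + r)
(-7 - 1*4)*u(3, 4) + t(5) = (-7 - 1*4)*0 + sqrt(6 + 36*5)/6 = (-7 - 4)*0 + sqrt(6 + 180)/6 = -11*0 + sqrt(186)/6 = 0 + sqrt(186)/6 = sqrt(186)/6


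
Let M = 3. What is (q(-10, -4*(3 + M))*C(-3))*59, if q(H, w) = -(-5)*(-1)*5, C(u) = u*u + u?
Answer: -8850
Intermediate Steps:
C(u) = u + u² (C(u) = u² + u = u + u²)
q(H, w) = -25 (q(H, w) = -5*1*5 = -5*5 = -25)
(q(-10, -4*(3 + M))*C(-3))*59 = -(-75)*(1 - 3)*59 = -(-75)*(-2)*59 = -25*6*59 = -150*59 = -8850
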